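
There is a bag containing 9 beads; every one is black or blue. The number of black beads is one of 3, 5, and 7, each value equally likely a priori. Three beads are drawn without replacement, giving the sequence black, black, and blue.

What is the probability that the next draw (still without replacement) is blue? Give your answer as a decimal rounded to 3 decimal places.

0.420

Under each hypothesis, the probability of the observed sequence is: P(data | r = 3) = (3/9)(2/8)(6/7) = 1/14; P(data | r = 5) = (5/9)(4/8)(4/7) = 10/63; P(data | r = 7) = (7/9)(6/8)(2/7) = 1/6.
The prior-weighted likelihoods are 1/3 · 1/14 = 1/42, 1/3 · 10/63 = 10/189, 1/3 · 1/6 = 1/18; summing to 25/189.
Dividing through by the total gives posterior P(r = 3 | data) = 9/50, P(r = 5 | data) = 2/5, P(r = 7 | data) = 21/50.
So P(blue next | data) = Σ P(blue next | H) P(H | data) = (5/6)(9/50) + (1/2)(2/5) + (1/6)(21/50) = 21/50.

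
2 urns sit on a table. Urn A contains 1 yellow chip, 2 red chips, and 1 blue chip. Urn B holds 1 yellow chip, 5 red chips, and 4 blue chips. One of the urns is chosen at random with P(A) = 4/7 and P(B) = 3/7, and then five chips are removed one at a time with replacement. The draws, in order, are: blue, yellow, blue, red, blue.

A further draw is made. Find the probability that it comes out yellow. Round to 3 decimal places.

0.167

Compute the likelihood of the observed sequence for each case: P(data | urn A) = (1/4)(1/4)(1/4)(2/4)(1/4) = 0.0019531; P(data | urn B) = (4/10)(1/10)(4/10)(5/10)(4/10) = 0.0032.
Multiplying each by its prior: 4/7 · 0.0019531 = 0.0011161, 3/7 · 0.0032 = 0.0013714; summing to 0.0024875.
Dividing through by the total gives posterior P(urn A | data) = 0.44867, P(urn B | data) = 0.55133.
The predictive probability is P(yellow next | data) = (1/4)(0.44867) + (1/10)(0.55133) = 0.1673.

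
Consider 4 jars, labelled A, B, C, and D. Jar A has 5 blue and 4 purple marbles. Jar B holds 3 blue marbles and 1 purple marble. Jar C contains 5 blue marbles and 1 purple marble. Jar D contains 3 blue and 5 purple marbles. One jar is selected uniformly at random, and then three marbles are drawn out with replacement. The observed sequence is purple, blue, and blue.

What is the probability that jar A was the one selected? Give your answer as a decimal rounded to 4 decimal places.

0.2849

Under each hypothesis, the probability of the observed sequence is: P(data | jar A) = (4/9)(5/9)(5/9) = 0.13717; P(data | jar B) = (1/4)(3/4)(3/4) = 0.14062; P(data | jar C) = (1/6)(5/6)(5/6) = 0.11574; P(data | jar D) = (5/8)(3/8)(3/8) = 0.087891.
Multiplying each by its prior: 1/4 · 0.13717 = 0.034294, 1/4 · 0.14062 = 0.035156, 1/4 · 0.11574 = 0.028935, 1/4 · 0.087891 = 0.021973; summing to 0.12036.
Therefore the posterior P(jar A | data) = (0.034294) / (0.12036) = 0.28493.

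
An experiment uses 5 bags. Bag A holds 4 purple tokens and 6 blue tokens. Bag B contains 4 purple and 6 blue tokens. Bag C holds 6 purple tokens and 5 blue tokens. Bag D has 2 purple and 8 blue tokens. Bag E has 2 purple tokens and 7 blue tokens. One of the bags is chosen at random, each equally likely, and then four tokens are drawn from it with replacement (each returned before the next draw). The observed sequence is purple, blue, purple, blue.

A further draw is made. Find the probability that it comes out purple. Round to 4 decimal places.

Under each hypothesis, the probability of the observed sequence is: P(data | bag A) = (4/10)(6/10)(4/10)(6/10) = 0.0576; P(data | bag B) = (4/10)(6/10)(4/10)(6/10) = 0.0576; P(data | bag C) = (6/11)(5/11)(6/11)(5/11) = 0.061471; P(data | bag D) = (2/10)(8/10)(2/10)(8/10) = 0.0256; P(data | bag E) = (2/9)(7/9)(2/9)(7/9) = 0.029873.
Multiplying each by its prior: 1/5 · 0.0576 = 0.01152, 1/5 · 0.0576 = 0.01152, 1/5 · 0.061471 = 0.012294, 1/5 · 0.0256 = 0.00512, 1/5 · 0.029873 = 0.0059747; with total 0.046429.
Normalising, the posterior is P(bag A | data) = 0.24812, P(bag B | data) = 0.24812, P(bag C | data) = 0.2648, P(bag D | data) = 0.11028, P(bag E | data) = 0.12868.
Averaging over the posterior, P(purple next | data) = (2/5)(0.24812) + (2/5)(0.24812) + (6/11)(0.2648) + (1/5)(0.11028) + (2/9)(0.12868) = 0.39358.

0.3936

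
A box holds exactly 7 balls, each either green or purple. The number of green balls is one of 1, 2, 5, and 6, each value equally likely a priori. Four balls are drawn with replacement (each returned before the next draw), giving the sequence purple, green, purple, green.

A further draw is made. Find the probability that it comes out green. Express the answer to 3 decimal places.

0.500

Under each hypothesis, the probability of the observed sequence is: P(data | r = 1) = (6/7)(1/7)(6/7)(1/7) = 0.014994; P(data | r = 2) = (5/7)(2/7)(5/7)(2/7) = 0.041649; P(data | r = 5) = (2/7)(5/7)(2/7)(5/7) = 0.041649; P(data | r = 6) = (1/7)(6/7)(1/7)(6/7) = 0.014994.
Weighting by the prior gives 1/4 · 0.014994 = 0.0037484, 1/4 · 0.041649 = 0.010412, 1/4 · 0.041649 = 0.010412, 1/4 · 0.014994 = 0.0037484; summing to 0.028322.
The posterior is then P(r = 1 | data) = 0.13235, P(r = 2 | data) = 0.36765, P(r = 5 | data) = 0.36765, P(r = 6 | data) = 0.13235.
The predictive probability is P(green next | data) = (1/7)(0.13235) + (2/7)(0.36765) + (5/7)(0.36765) + (6/7)(0.13235) = 0.5.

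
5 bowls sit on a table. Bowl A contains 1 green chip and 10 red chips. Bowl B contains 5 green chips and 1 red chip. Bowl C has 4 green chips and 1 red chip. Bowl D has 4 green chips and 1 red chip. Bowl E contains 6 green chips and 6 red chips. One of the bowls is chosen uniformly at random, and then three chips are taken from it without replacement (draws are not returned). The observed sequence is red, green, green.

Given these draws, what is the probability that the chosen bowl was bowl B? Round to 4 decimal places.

Compute the likelihood of the observed sequence for each case: P(data | bowl A) = (10/11)(1/10)(0/9) = 0; P(data | bowl B) = (1/6)(5/5)(4/4) = 1/6; P(data | bowl C) = (1/5)(4/4)(3/3) = 1/5; P(data | bowl D) = (1/5)(4/4)(3/3) = 1/5; P(data | bowl E) = (6/12)(6/11)(5/10) = 3/22.
The prior-weighted likelihoods are 1/5 · 0 = 0, 1/5 · 1/6 = 1/30, 1/5 · 1/5 = 1/25, 1/5 · 1/5 = 1/25, 1/5 · 3/22 = 3/110; with total 116/825.
Hence P(bowl B | data) = (1/30) / (116/825) = 55/232.

0.2371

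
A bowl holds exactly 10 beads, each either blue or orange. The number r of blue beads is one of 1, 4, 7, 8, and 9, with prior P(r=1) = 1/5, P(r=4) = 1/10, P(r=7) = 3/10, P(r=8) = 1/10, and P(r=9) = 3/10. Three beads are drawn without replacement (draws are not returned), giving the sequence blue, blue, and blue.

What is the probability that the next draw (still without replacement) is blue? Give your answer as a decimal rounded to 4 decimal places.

Compute the likelihood of the observed sequence for each case: P(data | r = 1) = (1/10)(0/9) = 0; P(data | r = 4) = (4/10)(3/9)(2/8) = 1/30; P(data | r = 7) = (7/10)(6/9)(5/8) = 7/24; P(data | r = 8) = (8/10)(7/9)(6/8) = 7/15; P(data | r = 9) = (9/10)(8/9)(7/8) = 7/10.
Multiplying each by its prior: 1/5 · 0 = 0, 1/10 · 1/30 = 1/300, 3/10 · 7/24 = 7/80, 1/10 · 7/15 = 7/150, 3/10 · 7/10 = 21/100; summing to 139/400.
Dividing through by the total gives posterior P(r = 1 | data) = 0, P(r = 4 | data) = 0.0095923, P(r = 7 | data) = 0.2518, P(r = 8 | data) = 0.13429, P(r = 9 | data) = 0.60432.
So P(blue next | data) = Σ P(blue next | H) P(H | data) = (1/7)(0.0095923) + (4/7)(0.2518) + (5/7)(0.13429) + (6/7)(0.60432) = 0.75916.

0.7592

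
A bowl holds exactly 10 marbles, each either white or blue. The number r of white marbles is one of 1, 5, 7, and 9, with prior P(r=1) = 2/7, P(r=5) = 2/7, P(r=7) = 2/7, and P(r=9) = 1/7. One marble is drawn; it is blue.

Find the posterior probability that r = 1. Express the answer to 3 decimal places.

For each hypothesis, P(data | H) works out to: P(data | r = 1) = (9/10) = 9/10; P(data | r = 5) = (5/10) = 1/2; P(data | r = 7) = (3/10) = 3/10; P(data | r = 9) = (1/10) = 1/10.
Weighting by the prior gives 2/7 · 9/10 = 9/35, 2/7 · 1/2 = 1/7, 2/7 · 3/10 = 3/35, 1/7 · 1/10 = 1/70; with total 1/2.
So P(r = 1 | data) = (9/35) / (1/2) = 18/35.

0.514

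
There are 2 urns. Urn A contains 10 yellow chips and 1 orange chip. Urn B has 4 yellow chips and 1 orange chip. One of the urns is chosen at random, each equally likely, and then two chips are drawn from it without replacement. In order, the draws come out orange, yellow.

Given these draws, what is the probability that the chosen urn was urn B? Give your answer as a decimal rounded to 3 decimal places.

0.688

Under each hypothesis, the probability of the observed sequence is: P(data | urn A) = (1/11)(10/10) = 1/11; P(data | urn B) = (1/5)(4/4) = 1/5.
The prior-weighted likelihoods are 1/2 · 1/11 = 1/22, 1/2 · 1/5 = 1/10; with total 8/55.
So P(urn B | data) = (1/10) / (8/55) = 11/16.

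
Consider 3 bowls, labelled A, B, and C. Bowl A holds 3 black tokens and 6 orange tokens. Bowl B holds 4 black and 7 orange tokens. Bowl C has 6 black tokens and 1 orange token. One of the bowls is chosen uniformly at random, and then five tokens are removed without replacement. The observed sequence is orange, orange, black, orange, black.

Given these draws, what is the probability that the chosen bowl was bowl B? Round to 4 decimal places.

For each hypothesis, P(data | H) works out to: P(data | bowl A) = (6/9)(5/8)(3/7)(4/6)(2/5) = 0.047619; P(data | bowl B) = (7/11)(6/10)(4/9)(5/8)(3/7) = 0.045455; P(data | bowl C) = (1/7)(0/6) = 0.
Multiplying each by its prior: 1/3 · 0.047619 = 0.015873, 1/3 · 0.045455 = 0.015152, 1/3 · 0 = 0; these sum to 0.031025.
Therefore the posterior P(bowl B | data) = (0.015152) / (0.031025) = 0.48837.

0.4884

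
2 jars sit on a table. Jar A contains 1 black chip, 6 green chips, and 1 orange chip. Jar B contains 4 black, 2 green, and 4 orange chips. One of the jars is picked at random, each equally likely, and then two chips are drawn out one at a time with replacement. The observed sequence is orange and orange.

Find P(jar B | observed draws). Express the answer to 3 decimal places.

0.911

Compute the likelihood of the observed sequence for each case: P(data | jar A) = (1/8)(1/8) = 0.015625; P(data | jar B) = (4/10)(4/10) = 0.16.
Multiplying each by its prior: 1/2 · 0.015625 = 0.0078125, 1/2 · 0.16 = 0.08; summing to 0.087813.
By Bayes' rule, P(jar B | data) = (0.08) / (0.087813) = 0.91103.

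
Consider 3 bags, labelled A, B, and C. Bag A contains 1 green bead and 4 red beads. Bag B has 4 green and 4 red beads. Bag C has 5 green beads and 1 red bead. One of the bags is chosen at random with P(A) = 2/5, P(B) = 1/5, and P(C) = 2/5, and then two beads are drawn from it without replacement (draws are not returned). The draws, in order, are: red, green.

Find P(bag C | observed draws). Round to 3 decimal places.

The likelihood of the observed sequence under each hypothesis: P(data | bag A) = (4/5)(1/4) = 1/5; P(data | bag B) = (4/8)(4/7) = 2/7; P(data | bag C) = (1/6)(5/5) = 1/6.
Weighting by the prior gives 2/5 · 1/5 = 2/25, 1/5 · 2/7 = 2/35, 2/5 · 1/6 = 1/15; these sum to 107/525.
Hence P(bag C | data) = (1/15) / (107/525) = 35/107.

0.327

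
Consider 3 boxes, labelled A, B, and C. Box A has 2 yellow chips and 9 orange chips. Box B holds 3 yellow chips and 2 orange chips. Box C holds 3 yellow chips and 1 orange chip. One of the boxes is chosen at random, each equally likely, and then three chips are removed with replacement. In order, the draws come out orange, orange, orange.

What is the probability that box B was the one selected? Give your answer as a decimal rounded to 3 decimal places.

Under each hypothesis, the probability of the observed sequence is: P(data | box A) = (9/11)(9/11)(9/11) = 0.54771; P(data | box B) = (2/5)(2/5)(2/5) = 0.064; P(data | box C) = (1/4)(1/4)(1/4) = 0.015625.
Multiplying each by its prior: 1/3 · 0.54771 = 0.18257, 1/3 · 0.064 = 0.021333, 1/3 · 0.015625 = 0.0052083; with total 0.20911.
So P(box B | data) = (0.021333) / (0.20911) = 0.10202.

0.102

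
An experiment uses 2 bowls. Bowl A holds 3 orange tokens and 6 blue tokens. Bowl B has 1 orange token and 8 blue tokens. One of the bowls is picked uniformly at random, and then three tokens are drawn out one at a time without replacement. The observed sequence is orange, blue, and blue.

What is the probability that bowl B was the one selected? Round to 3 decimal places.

Compute the likelihood of the observed sequence for each case: P(data | bowl A) = (3/9)(6/8)(5/7) = 5/28; P(data | bowl B) = (1/9)(8/8)(7/7) = 1/9.
The prior-weighted likelihoods are 1/2 · 5/28 = 5/56, 1/2 · 1/9 = 1/18; summing to 73/504.
Hence P(bowl B | data) = (1/18) / (73/504) = 28/73.

0.384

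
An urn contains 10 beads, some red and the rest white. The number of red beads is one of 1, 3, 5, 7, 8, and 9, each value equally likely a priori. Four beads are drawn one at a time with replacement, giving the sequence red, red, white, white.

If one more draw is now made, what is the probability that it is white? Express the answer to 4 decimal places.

For each hypothesis, P(data | H) works out to: P(data | r = 1) = (1/10)(1/10)(9/10)(9/10) = 0.0081; P(data | r = 3) = (3/10)(3/10)(7/10)(7/10) = 0.0441; P(data | r = 5) = (5/10)(5/10)(5/10)(5/10) = 0.0625; P(data | r = 7) = (7/10)(7/10)(3/10)(3/10) = 0.0441; P(data | r = 8) = (8/10)(8/10)(2/10)(2/10) = 0.0256; P(data | r = 9) = (9/10)(9/10)(1/10)(1/10) = 0.0081.
The prior-weighted likelihoods are 1/6 · 0.0081 = 0.00135, 1/6 · 0.0441 = 0.00735, 1/6 · 0.0625 = 0.010417, 1/6 · 0.0441 = 0.00735, 1/6 · 0.0256 = 0.0042667, 1/6 · 0.0081 = 0.00135; these sum to 0.032083.
Normalising, the posterior is P(r = 1 | data) = 0.042078, P(r = 3 | data) = 0.22909, P(r = 5 | data) = 0.32468, P(r = 7 | data) = 0.22909, P(r = 8 | data) = 0.13299, P(r = 9 | data) = 0.042078.
The predictive probability is P(white next | data) = (9/10)(0.042078) + (7/10)(0.22909) + (1/2)(0.32468) + (3/10)(0.22909) + (1/5)(0.13299) + (1/10)(0.042078) = 0.4601.

0.4601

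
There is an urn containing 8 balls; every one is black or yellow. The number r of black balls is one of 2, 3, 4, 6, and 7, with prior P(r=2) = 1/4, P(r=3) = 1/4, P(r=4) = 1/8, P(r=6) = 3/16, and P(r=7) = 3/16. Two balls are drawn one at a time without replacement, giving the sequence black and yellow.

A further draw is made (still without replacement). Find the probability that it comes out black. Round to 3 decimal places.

The likelihood of the observed sequence under each hypothesis: P(data | r = 2) = (2/8)(6/7) = 3/14; P(data | r = 3) = (3/8)(5/7) = 15/56; P(data | r = 4) = (4/8)(4/7) = 2/7; P(data | r = 6) = (6/8)(2/7) = 3/14; P(data | r = 7) = (7/8)(1/7) = 1/8.
Multiplying each by its prior: 1/4 · 3/14 = 3/56, 1/4 · 15/56 = 15/224, 1/8 · 2/7 = 1/28, 3/16 · 3/14 = 9/224, 3/16 · 1/8 = 3/128; summing to 197/896.
Dividing through by the total gives posterior P(r = 2 | data) = 48/197, P(r = 3 | data) = 60/197, P(r = 4 | data) = 32/197, P(r = 6 | data) = 36/197, P(r = 7 | data) = 21/197.
The predictive probability is P(black next | data) = (1/6)(48/197) + (1/3)(60/197) + (1/2)(32/197) + (5/6)(36/197) + (1)(21/197) = 95/197.

0.482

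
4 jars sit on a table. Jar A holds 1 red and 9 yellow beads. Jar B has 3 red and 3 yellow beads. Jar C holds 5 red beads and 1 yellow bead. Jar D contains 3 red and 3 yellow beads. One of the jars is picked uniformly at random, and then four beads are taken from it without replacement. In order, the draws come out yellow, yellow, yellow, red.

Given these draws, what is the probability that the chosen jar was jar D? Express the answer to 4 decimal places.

0.2500

For each hypothesis, P(data | H) works out to: P(data | jar A) = (9/10)(8/9)(7/8)(1/7) = 1/10; P(data | jar B) = (3/6)(2/5)(1/4)(3/3) = 1/20; P(data | jar C) = (1/6)(0/5) = 0; P(data | jar D) = (3/6)(2/5)(1/4)(3/3) = 1/20.
Multiplying each by its prior: 1/4 · 1/10 = 1/40, 1/4 · 1/20 = 1/80, 1/4 · 0 = 0, 1/4 · 1/20 = 1/80; these sum to 1/20.
So P(jar D | data) = (1/80) / (1/20) = 1/4.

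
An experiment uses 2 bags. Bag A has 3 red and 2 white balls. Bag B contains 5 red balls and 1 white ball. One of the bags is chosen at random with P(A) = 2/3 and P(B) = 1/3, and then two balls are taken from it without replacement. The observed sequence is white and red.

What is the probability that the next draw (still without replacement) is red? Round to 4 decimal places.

0.7391

Compute the likelihood of the observed sequence for each case: P(data | bag A) = (2/5)(3/4) = 3/10; P(data | bag B) = (1/6)(5/5) = 1/6.
Weighting by the prior gives 2/3 · 3/10 = 1/5, 1/3 · 1/6 = 1/18; these sum to 23/90.
Dividing through by the total gives posterior P(bag A | data) = 18/23, P(bag B | data) = 5/23.
So P(red next | data) = Σ P(red next | H) P(H | data) = (2/3)(18/23) + (1)(5/23) = 17/23.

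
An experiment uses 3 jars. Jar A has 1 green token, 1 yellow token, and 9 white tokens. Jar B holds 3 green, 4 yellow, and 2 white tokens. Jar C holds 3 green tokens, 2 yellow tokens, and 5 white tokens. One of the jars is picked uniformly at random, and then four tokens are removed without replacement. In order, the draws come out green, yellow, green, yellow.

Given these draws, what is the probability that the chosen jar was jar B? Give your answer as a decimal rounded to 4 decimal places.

0.9091

The likelihood of the observed sequence under each hypothesis: P(data | jar A) = (1/11)(1/10)(0/9) = 0; P(data | jar B) = (3/9)(4/8)(2/7)(3/6) = 0.02381; P(data | jar C) = (3/10)(2/9)(2/8)(1/7) = 0.002381.
Weighting by the prior gives 1/3 · 0 = 0, 1/3 · 0.02381 = 0.0079365, 1/3 · 0.002381 = 0.00079365; summing to 0.0087302.
By Bayes' rule, P(jar B | data) = (0.0079365) / (0.0087302) = 0.90909.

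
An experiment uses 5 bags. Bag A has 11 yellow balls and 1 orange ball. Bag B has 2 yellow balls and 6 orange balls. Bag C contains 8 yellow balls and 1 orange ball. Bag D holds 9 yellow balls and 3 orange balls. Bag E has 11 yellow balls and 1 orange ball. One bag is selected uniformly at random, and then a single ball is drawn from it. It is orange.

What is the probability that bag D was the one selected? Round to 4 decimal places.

Compute the likelihood of this draw for each case: P(data | bag A) = (1/12) = 1/12; P(data | bag B) = (6/8) = 3/4; P(data | bag C) = (1/9) = 1/9; P(data | bag D) = (3/12) = 1/4; P(data | bag E) = (1/12) = 1/12.
Weighting by the prior gives 1/5 · 1/12 = 1/60, 1/5 · 3/4 = 3/20, 1/5 · 1/9 = 1/45, 1/5 · 1/4 = 1/20, 1/5 · 1/12 = 1/60; these sum to 23/90.
So P(bag D | data) = (1/20) / (23/90) = 9/46.

0.1957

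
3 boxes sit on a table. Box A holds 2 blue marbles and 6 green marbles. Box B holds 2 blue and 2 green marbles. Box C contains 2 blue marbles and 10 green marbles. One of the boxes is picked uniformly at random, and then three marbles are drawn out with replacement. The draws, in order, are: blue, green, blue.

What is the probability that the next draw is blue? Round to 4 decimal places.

0.4003

Compute the likelihood of the observed sequence for each case: P(data | box A) = (2/8)(6/8)(2/8) = 0.046875; P(data | box B) = (2/4)(2/4)(2/4) = 0.125; P(data | box C) = (2/12)(10/12)(2/12) = 0.023148.
The prior-weighted likelihoods are 1/3 · 0.046875 = 0.015625, 1/3 · 0.125 = 0.041667, 1/3 · 0.023148 = 0.007716; summing to 0.065008.
Dividing through by the total gives posterior P(box A | data) = 0.24036, P(box B | data) = 0.64095, P(box C | data) = 0.11869.
Averaging over the posterior, P(blue next | data) = (1/4)(0.24036) + (1/2)(0.64095) + (1/6)(0.11869) = 0.40035.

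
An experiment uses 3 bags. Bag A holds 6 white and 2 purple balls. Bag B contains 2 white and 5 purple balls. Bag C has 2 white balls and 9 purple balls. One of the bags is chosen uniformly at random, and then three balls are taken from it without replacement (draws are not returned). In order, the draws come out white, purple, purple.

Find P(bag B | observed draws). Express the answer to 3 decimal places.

Under each hypothesis, the probability of the observed sequence is: P(data | bag A) = (6/8)(2/7)(1/6) = 0.035714; P(data | bag B) = (2/7)(5/6)(4/5) = 0.19048; P(data | bag C) = (2/11)(9/10)(8/9) = 0.14545.
The prior-weighted likelihoods are 1/3 · 0.035714 = 0.011905, 1/3 · 0.19048 = 0.063492, 1/3 · 0.14545 = 0.048485; with total 0.12388.
By Bayes' rule, P(bag B | data) = (0.063492) / (0.12388) = 0.51252.

0.513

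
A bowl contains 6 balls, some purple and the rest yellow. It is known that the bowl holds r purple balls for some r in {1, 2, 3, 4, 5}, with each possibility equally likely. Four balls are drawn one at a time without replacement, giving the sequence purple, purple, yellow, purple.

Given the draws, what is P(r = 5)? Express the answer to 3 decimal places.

The likelihood of the observed sequence under each hypothesis: P(data | r = 1) = (1/6)(0/5) = 0; P(data | r = 2) = (2/6)(1/5)(4/4)(0/3) = 0; P(data | r = 3) = (3/6)(2/5)(3/4)(1/3) = 1/20; P(data | r = 4) = (4/6)(3/5)(2/4)(2/3) = 2/15; P(data | r = 5) = (5/6)(4/5)(1/4)(3/3) = 1/6.
Weighting by the prior gives 1/5 · 0 = 0, 1/5 · 0 = 0, 1/5 · 1/20 = 1/100, 1/5 · 2/15 = 2/75, 1/5 · 1/6 = 1/30; summing to 7/100.
Hence P(r = 5 | data) = (1/30) / (7/100) = 10/21.

0.476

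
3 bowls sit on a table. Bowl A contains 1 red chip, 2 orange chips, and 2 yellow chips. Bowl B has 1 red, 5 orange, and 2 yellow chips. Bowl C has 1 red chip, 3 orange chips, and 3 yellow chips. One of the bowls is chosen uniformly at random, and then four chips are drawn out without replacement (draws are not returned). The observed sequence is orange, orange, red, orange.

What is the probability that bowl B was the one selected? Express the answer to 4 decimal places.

Under each hypothesis, the probability of the observed sequence is: P(data | bowl A) = (2/5)(1/4)(1/3)(0/2) = 0; P(data | bowl B) = (5/8)(4/7)(1/6)(3/5) = 1/28; P(data | bowl C) = (3/7)(2/6)(1/5)(1/4) = 1/140.
Weighting by the prior gives 1/3 · 0 = 0, 1/3 · 1/28 = 1/84, 1/3 · 1/140 = 1/420; these sum to 1/70.
So P(bowl B | data) = (1/84) / (1/70) = 5/6.

0.8333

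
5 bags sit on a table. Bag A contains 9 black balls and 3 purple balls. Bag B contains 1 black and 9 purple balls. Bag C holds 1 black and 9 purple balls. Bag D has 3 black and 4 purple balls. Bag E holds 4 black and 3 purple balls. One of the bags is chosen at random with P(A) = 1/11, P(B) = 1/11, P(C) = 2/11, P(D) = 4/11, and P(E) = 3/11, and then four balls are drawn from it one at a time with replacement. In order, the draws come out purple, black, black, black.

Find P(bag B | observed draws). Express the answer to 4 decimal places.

Under each hypothesis, the probability of the observed sequence is: P(data | bag A) = (3/12)(9/12)(9/12)(9/12) = 0.10547; P(data | bag B) = (9/10)(1/10)(1/10)(1/10) = 0.0009; P(data | bag C) = (9/10)(1/10)(1/10)(1/10) = 0.0009; P(data | bag D) = (4/7)(3/7)(3/7)(3/7) = 0.044981; P(data | bag E) = (3/7)(4/7)(4/7)(4/7) = 0.079967.
The prior-weighted likelihoods are 1/11 · 0.10547 = 0.0095881, 1/11 · 0.0009 = 8.1818e-05, 2/11 · 0.0009 = 0.00016364, 4/11 · 0.044981 = 0.016357, 3/11 · 0.079967 = 0.021809; with total 0.047999.
So P(bag B | data) = (8.1818e-05) / (0.047999) = 0.0017046.

0.0017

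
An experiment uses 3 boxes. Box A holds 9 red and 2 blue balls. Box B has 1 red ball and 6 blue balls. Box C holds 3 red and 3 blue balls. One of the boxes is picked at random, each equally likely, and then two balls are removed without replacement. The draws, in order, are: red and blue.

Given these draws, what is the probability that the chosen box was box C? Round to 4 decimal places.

0.4946

The likelihood of the observed sequence under each hypothesis: P(data | box A) = (9/11)(2/10) = 0.16364; P(data | box B) = (1/7)(6/6) = 0.14286; P(data | box C) = (3/6)(3/5) = 0.3.
The prior-weighted likelihoods are 1/3 · 0.16364 = 0.054545, 1/3 · 0.14286 = 0.047619, 1/3 · 0.3 = 0.1; summing to 0.20216.
So P(box C | data) = (0.1) / (0.20216) = 0.49465.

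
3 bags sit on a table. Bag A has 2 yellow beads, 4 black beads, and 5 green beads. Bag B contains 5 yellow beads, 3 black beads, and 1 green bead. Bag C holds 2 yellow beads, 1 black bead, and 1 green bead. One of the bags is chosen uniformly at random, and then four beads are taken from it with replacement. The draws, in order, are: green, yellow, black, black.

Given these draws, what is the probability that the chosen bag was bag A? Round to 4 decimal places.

0.4269

Compute the likelihood of the observed sequence for each case: P(data | bag A) = (5/11)(2/11)(4/11)(4/11) = 0.010928; P(data | bag B) = (1/9)(5/9)(3/9)(3/9) = 0.0068587; P(data | bag C) = (1/4)(2/4)(1/4)(1/4) = 0.0078125.
The prior-weighted likelihoods are 1/3 · 0.010928 = 0.0036427, 1/3 · 0.0068587 = 0.0022862, 1/3 · 0.0078125 = 0.0026042; with total 0.0085331.
So P(bag A | data) = (0.0036427) / (0.0085331) = 0.42689.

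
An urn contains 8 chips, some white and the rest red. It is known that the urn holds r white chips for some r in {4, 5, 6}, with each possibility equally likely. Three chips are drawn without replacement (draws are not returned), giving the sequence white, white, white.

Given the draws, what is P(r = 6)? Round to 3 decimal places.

0.588

The likelihood of the observed sequence under each hypothesis: P(data | r = 4) = (4/8)(3/7)(2/6) = 1/14; P(data | r = 5) = (5/8)(4/7)(3/6) = 5/28; P(data | r = 6) = (6/8)(5/7)(4/6) = 5/14.
The prior-weighted likelihoods are 1/3 · 1/14 = 1/42, 1/3 · 5/28 = 5/84, 1/3 · 5/14 = 5/42; these sum to 17/84.
Therefore the posterior P(r = 6 | data) = (5/42) / (17/84) = 10/17.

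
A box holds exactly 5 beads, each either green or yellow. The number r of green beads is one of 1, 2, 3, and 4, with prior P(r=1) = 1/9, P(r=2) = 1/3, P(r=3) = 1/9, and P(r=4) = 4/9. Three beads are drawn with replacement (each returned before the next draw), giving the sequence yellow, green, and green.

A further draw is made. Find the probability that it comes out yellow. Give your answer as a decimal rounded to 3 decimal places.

0.367

Compute the likelihood of the observed sequence for each case: P(data | r = 1) = (4/5)(1/5)(1/5) = 0.032; P(data | r = 2) = (3/5)(2/5)(2/5) = 0.096; P(data | r = 3) = (2/5)(3/5)(3/5) = 0.144; P(data | r = 4) = (1/5)(4/5)(4/5) = 0.128.
The prior-weighted likelihoods are 1/9 · 0.032 = 0.0035556, 1/3 · 0.096 = 0.032, 1/9 · 0.144 = 0.016, 4/9 · 0.128 = 0.056889; summing to 0.10844.
Normalising, the posterior is P(r = 1 | data) = 0.032787, P(r = 2 | data) = 0.29508, P(r = 3 | data) = 0.14754, P(r = 4 | data) = 0.52459.
The predictive probability is P(yellow next | data) = (4/5)(0.032787) + (3/5)(0.29508) + (2/5)(0.14754) + (1/5)(0.52459) = 0.36721.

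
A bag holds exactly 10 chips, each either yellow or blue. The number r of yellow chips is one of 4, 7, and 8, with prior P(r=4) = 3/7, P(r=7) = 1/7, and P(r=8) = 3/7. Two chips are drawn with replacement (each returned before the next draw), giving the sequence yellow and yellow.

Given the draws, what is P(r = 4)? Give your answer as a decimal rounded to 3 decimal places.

For each hypothesis, P(data | H) works out to: P(data | r = 4) = (4/10)(4/10) = 4/25; P(data | r = 7) = (7/10)(7/10) = 49/100; P(data | r = 8) = (8/10)(8/10) = 16/25.
Multiplying each by its prior: 3/7 · 4/25 = 12/175, 1/7 · 49/100 = 7/100, 3/7 · 16/25 = 48/175; summing to 289/700.
So P(r = 4 | data) = (12/175) / (289/700) = 48/289.

0.166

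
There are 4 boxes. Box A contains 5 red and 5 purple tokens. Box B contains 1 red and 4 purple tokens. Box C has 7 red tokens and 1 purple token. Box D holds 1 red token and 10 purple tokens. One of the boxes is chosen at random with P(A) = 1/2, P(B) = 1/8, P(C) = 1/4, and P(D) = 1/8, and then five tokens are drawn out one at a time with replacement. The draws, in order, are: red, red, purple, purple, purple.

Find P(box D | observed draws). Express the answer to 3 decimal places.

Compute the likelihood of the observed sequence for each case: P(data | box A) = (5/10)(5/10)(5/10)(5/10)(5/10) = 0.03125; P(data | box B) = (1/5)(1/5)(4/5)(4/5)(4/5) = 0.02048; P(data | box C) = (7/8)(7/8)(1/8)(1/8)(1/8) = 0.0014954; P(data | box D) = (1/11)(1/11)(10/11)(10/11)(10/11) = 0.0062092.
The prior-weighted likelihoods are 1/2 · 0.03125 = 0.015625, 1/8 · 0.02048 = 0.00256, 1/4 · 0.0014954 = 0.00037384, 1/8 · 0.0062092 = 0.00077615; with total 0.019335.
By Bayes' rule, P(box D | data) = (0.00077615) / (0.019335) = 0.040142.

0.040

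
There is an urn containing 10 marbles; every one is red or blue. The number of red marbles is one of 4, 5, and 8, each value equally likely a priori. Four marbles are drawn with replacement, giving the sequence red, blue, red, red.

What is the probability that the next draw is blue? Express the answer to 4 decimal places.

0.3678

For each hypothesis, P(data | H) works out to: P(data | r = 4) = (4/10)(6/10)(4/10)(4/10) = 0.0384; P(data | r = 5) = (5/10)(5/10)(5/10)(5/10) = 0.0625; P(data | r = 8) = (8/10)(2/10)(8/10)(8/10) = 0.1024.
Multiplying each by its prior: 1/3 · 0.0384 = 0.0128, 1/3 · 0.0625 = 0.020833, 1/3 · 0.1024 = 0.034133; these sum to 0.067767.
Dividing through by the total gives posterior P(r = 4 | data) = 0.18888, P(r = 5 | data) = 0.30743, P(r = 8 | data) = 0.50369.
So P(blue next | data) = Σ P(blue next | H) P(H | data) = (3/5)(0.18888) + (1/2)(0.30743) + (1/5)(0.50369) = 0.36778.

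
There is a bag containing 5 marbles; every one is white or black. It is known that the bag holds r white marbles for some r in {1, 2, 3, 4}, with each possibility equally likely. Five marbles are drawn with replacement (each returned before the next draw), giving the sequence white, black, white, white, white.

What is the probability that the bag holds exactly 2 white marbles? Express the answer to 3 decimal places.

0.102

Compute the likelihood of the observed sequence for each case: P(data | r = 1) = (1/5)(4/5)(1/5)(1/5)(1/5) = 0.00128; P(data | r = 2) = (2/5)(3/5)(2/5)(2/5)(2/5) = 0.01536; P(data | r = 3) = (3/5)(2/5)(3/5)(3/5)(3/5) = 0.05184; P(data | r = 4) = (4/5)(1/5)(4/5)(4/5)(4/5) = 0.08192.
Weighting by the prior gives 1/4 · 0.00128 = 0.00032, 1/4 · 0.01536 = 0.00384, 1/4 · 0.05184 = 0.01296, 1/4 · 0.08192 = 0.02048; these sum to 0.0376.
By Bayes' rule, P(r = 2 | data) = (0.00384) / (0.0376) = 0.10213.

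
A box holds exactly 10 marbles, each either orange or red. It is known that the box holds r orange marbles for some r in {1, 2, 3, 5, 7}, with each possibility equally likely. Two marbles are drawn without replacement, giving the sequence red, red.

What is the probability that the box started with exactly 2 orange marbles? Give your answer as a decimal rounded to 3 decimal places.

0.286

Compute the likelihood of the observed sequence for each case: P(data | r = 1) = (9/10)(8/9) = 4/5; P(data | r = 2) = (8/10)(7/9) = 28/45; P(data | r = 3) = (7/10)(6/9) = 7/15; P(data | r = 5) = (5/10)(4/9) = 2/9; P(data | r = 7) = (3/10)(2/9) = 1/15.
Multiplying each by its prior: 1/5 · 4/5 = 4/25, 1/5 · 28/45 = 28/225, 1/5 · 7/15 = 7/75, 1/5 · 2/9 = 2/45, 1/5 · 1/15 = 1/75; these sum to 98/225.
So P(r = 2 | data) = (28/225) / (98/225) = 2/7.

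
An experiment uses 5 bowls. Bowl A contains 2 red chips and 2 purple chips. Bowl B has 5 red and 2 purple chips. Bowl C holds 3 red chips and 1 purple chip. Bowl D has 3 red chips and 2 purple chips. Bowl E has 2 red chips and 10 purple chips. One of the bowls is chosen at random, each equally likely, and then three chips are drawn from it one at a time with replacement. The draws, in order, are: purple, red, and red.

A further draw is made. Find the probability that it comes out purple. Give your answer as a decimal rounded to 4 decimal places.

For each hypothesis, P(data | H) works out to: P(data | bowl A) = (2/4)(2/4)(2/4) = 0.125; P(data | bowl B) = (2/7)(5/7)(5/7) = 0.14577; P(data | bowl C) = (1/4)(3/4)(3/4) = 0.14062; P(data | bowl D) = (2/5)(3/5)(3/5) = 0.144; P(data | bowl E) = (10/12)(2/12)(2/12) = 0.023148.
Weighting by the prior gives 1/5 · 0.125 = 0.025, 1/5 · 0.14577 = 0.029155, 1/5 · 0.14062 = 0.028125, 1/5 · 0.144 = 0.0288, 1/5 · 0.023148 = 0.0046296; these sum to 0.11571.
Normalising, the posterior is P(bowl A | data) = 0.21606, P(bowl B | data) = 0.25196, P(bowl C | data) = 0.24307, P(bowl D | data) = 0.2489, P(bowl E | data) = 0.040011.
The predictive probability is P(purple next | data) = (1/2)(0.21606) + (2/7)(0.25196) + (1/4)(0.24307) + (2/5)(0.2489) + (5/6)(0.040011) = 0.37369.

0.3737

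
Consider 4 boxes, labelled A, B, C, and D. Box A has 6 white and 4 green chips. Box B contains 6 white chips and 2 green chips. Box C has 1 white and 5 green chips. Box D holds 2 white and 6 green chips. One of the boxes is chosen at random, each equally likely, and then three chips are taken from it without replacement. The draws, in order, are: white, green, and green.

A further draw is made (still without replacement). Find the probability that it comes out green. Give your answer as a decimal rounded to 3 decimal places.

The likelihood of the observed sequence under each hypothesis: P(data | box A) = (6/10)(4/9)(3/8) = 1/10; P(data | box B) = (6/8)(2/7)(1/6) = 1/28; P(data | box C) = (1/6)(5/5)(4/4) = 1/6; P(data | box D) = (2/8)(6/7)(5/6) = 5/28.
Weighting by the prior gives 1/4 · 1/10 = 1/40, 1/4 · 1/28 = 1/112, 1/4 · 1/6 = 1/24, 1/4 · 5/28 = 5/112; summing to 101/840.
The posterior is then P(box A | data) = 21/101, P(box B | data) = 15/202, P(box C | data) = 35/101, P(box D | data) = 75/202.
So P(green next | data) = Σ P(green next | H) P(H | data) = (2/7)(21/101) + (0)(15/202) + (1)(35/101) + (4/5)(75/202) = 71/101.

0.703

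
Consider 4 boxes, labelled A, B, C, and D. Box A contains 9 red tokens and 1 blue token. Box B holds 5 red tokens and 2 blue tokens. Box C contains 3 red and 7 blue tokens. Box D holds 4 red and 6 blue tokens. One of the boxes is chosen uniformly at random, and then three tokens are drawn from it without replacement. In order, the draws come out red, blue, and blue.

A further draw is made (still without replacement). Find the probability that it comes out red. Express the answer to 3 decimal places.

Under each hypothesis, the probability of the observed sequence is: P(data | box A) = (9/10)(1/9)(0/8) = 0; P(data | box B) = (5/7)(2/6)(1/5) = 0.047619; P(data | box C) = (3/10)(7/9)(6/8) = 0.175; P(data | box D) = (4/10)(6/9)(5/8) = 0.16667.
Weighting by the prior gives 1/4 · 0 = 0, 1/4 · 0.047619 = 0.011905, 1/4 · 0.175 = 0.04375, 1/4 · 0.16667 = 0.041667; these sum to 0.097321.
Normalising, the posterior is P(box A | data) = 0, P(box B | data) = 0.12232, P(box C | data) = 0.44954, P(box D | data) = 0.42813.
So P(red next | data) = Σ P(red next | H) P(H | data) = (1)(0.12232) + (2/7)(0.44954) + (3/7)(0.42813) = 0.43425.

0.434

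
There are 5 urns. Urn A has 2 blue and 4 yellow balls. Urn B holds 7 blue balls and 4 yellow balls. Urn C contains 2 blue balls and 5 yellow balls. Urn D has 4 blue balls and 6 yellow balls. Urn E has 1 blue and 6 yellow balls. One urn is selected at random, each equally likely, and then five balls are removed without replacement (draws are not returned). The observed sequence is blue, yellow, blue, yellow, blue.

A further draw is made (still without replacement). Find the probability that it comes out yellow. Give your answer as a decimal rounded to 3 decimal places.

The likelihood of the observed sequence under each hypothesis: P(data | urn A) = (2/6)(4/5)(1/4)(3/3)(0/2) = 0; P(data | urn B) = (7/11)(4/10)(6/9)(3/8)(5/7) = 0.045455; P(data | urn C) = (2/7)(5/6)(1/5)(4/4)(0/3) = 0; P(data | urn D) = (4/10)(6/9)(3/8)(5/7)(2/6) = 0.02381; P(data | urn E) = (1/7)(6/6)(0/5) = 0.
Weighting by the prior gives 1/5 · 0 = 0, 1/5 · 0.045455 = 0.0090909, 1/5 · 0 = 0, 1/5 · 0.02381 = 0.0047619, 1/5 · 0 = 0; summing to 0.013853.
The posterior is then P(urn A | data) = 0, P(urn B | data) = 0.65625, P(urn C | data) = 0, P(urn D | data) = 0.34375, P(urn E | data) = 0.
The predictive probability is P(yellow next | data) = (1/3)(0.65625) + (4/5)(0.34375) = 0.49375.

0.494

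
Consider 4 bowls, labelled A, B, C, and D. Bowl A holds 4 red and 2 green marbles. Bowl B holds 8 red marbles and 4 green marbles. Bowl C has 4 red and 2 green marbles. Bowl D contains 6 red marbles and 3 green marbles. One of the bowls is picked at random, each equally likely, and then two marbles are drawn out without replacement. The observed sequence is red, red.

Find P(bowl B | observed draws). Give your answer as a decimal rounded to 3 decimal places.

0.259

Under each hypothesis, the probability of the observed sequence is: P(data | bowl A) = (4/6)(3/5) = 2/5; P(data | bowl B) = (8/12)(7/11) = 14/33; P(data | bowl C) = (4/6)(3/5) = 2/5; P(data | bowl D) = (6/9)(5/8) = 5/12.
Weighting by the prior gives 1/4 · 2/5 = 1/10, 1/4 · 14/33 = 7/66, 1/4 · 2/5 = 1/10, 1/4 · 5/12 = 5/48; these sum to 361/880.
By Bayes' rule, P(bowl B | data) = (7/66) / (361/880) = 280/1083.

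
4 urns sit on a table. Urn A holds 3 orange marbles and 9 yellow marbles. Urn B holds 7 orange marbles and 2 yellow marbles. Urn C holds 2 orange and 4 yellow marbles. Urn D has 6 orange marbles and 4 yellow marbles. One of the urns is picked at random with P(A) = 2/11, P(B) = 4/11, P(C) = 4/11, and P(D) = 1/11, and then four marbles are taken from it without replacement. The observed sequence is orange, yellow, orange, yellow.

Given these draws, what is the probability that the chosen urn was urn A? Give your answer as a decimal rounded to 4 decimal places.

The likelihood of the observed sequence under each hypothesis: P(data | urn A) = (3/12)(9/11)(2/10)(8/9) = 0.036364; P(data | urn B) = (7/9)(2/8)(6/7)(1/6) = 0.027778; P(data | urn C) = (2/6)(4/5)(1/4)(3/3) = 0.066667; P(data | urn D) = (6/10)(4/9)(5/8)(3/7) = 0.071429.
Weighting by the prior gives 2/11 · 0.036364 = 0.0066116, 4/11 · 0.027778 = 0.010101, 4/11 · 0.066667 = 0.024242, 1/11 · 0.071429 = 0.0064935; with total 0.047449.
So P(urn A | data) = (0.0066116) / (0.047449) = 0.13934.

0.1393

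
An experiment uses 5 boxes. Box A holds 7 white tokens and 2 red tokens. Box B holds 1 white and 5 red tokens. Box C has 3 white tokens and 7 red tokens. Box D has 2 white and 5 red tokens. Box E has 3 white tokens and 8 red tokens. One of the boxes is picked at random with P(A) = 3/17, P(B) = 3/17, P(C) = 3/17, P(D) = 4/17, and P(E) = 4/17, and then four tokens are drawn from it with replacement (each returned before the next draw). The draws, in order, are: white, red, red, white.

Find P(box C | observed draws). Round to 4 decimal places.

For each hypothesis, P(data | H) works out to: P(data | box A) = (7/9)(2/9)(2/9)(7/9) = 0.029873; P(data | box B) = (1/6)(5/6)(5/6)(1/6) = 0.01929; P(data | box C) = (3/10)(7/10)(7/10)(3/10) = 0.0441; P(data | box D) = (2/7)(5/7)(5/7)(2/7) = 0.041649; P(data | box E) = (3/11)(8/11)(8/11)(3/11) = 0.039342.
The prior-weighted likelihoods are 3/17 · 0.029873 = 0.0052718, 3/17 · 0.01929 = 0.0034041, 3/17 · 0.0441 = 0.0077824, 4/17 · 0.041649 = 0.0097998, 4/17 · 0.039342 = 0.0092568; with total 0.035515.
Therefore the posterior P(box C | data) = (0.0077824) / (0.035515) = 0.21913.

0.2191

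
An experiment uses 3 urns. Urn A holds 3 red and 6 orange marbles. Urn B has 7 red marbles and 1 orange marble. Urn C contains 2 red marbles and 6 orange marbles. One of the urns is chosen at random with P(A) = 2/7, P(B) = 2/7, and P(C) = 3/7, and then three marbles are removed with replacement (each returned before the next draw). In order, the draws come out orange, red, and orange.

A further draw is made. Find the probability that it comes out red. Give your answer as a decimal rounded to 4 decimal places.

The likelihood of the observed sequence under each hypothesis: P(data | urn A) = (6/9)(3/9)(6/9) = 0.14815; P(data | urn B) = (1/8)(7/8)(1/8) = 0.013672; P(data | urn C) = (6/8)(2/8)(6/8) = 0.14062.
Weighting by the prior gives 2/7 · 0.14815 = 0.042328, 2/7 · 0.013672 = 0.0039062, 3/7 · 0.14062 = 0.060268; summing to 0.1065.
Dividing through by the total gives posterior P(urn A | data) = 0.39744, P(urn B | data) = 0.036678, P(urn C | data) = 0.56588.
Averaging over the posterior, P(red next | data) = (1/3)(0.39744) + (7/8)(0.036678) + (1/4)(0.56588) = 0.30604.

0.3060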